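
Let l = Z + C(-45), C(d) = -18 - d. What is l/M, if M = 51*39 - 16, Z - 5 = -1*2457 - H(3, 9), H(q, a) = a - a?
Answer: -2425/1973 ≈ -1.2291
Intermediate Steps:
H(q, a) = 0
Z = -2452 (Z = 5 + (-1*2457 - 1*0) = 5 + (-2457 + 0) = 5 - 2457 = -2452)
M = 1973 (M = 1989 - 16 = 1973)
l = -2425 (l = -2452 + (-18 - 1*(-45)) = -2452 + (-18 + 45) = -2452 + 27 = -2425)
l/M = -2425/1973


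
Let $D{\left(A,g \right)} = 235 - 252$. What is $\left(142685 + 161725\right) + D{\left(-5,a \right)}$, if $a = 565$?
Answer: $304393$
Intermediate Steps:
$D{\left(A,g \right)} = -17$
$\left(142685 + 161725\right) + D{\left(-5,a \right)} = \left(142685 + 161725\right) - 17 = 304410 - 17 = 304393$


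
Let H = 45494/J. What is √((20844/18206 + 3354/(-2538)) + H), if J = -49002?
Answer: I*√121424195118661805486/10482532341 ≈ 1.0512*I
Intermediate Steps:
H = -22747/24501 (H = 45494/(-49002) = 45494*(-1/49002) = -22747/24501 ≈ -0.92841)
√((20844/18206 + 3354/(-2538)) + H) = √((20844/18206 + 3354/(-2538)) - 22747/24501) = √((20844*(1/18206) + 3354*(-1/2538)) - 22747/24501) = √((10422/9103 - 559/423) - 22747/24501) = √(-680071/3850569 - 22747/24501) = √(-34750437538/31447597023) = I*√121424195118661805486/10482532341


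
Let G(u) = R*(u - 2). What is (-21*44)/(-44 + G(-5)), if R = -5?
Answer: 308/3 ≈ 102.67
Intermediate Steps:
G(u) = 10 - 5*u (G(u) = -5*(u - 2) = -5*(-2 + u) = 10 - 5*u)
(-21*44)/(-44 + G(-5)) = (-21*44)/(-44 + (10 - 5*(-5))) = -924/(-44 + (10 + 25)) = -924/(-44 + 35) = -924/(-9) = -924*(-⅑) = 308/3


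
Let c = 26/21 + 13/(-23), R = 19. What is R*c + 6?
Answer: 9073/483 ≈ 18.785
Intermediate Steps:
c = 325/483 (c = 26*(1/21) + 13*(-1/23) = 26/21 - 13/23 = 325/483 ≈ 0.67288)
R*c + 6 = 19*(325/483) + 6 = 6175/483 + 6 = 9073/483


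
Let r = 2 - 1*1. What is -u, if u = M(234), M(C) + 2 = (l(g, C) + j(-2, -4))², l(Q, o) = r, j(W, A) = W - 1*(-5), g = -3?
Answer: -14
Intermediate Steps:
j(W, A) = 5 + W (j(W, A) = W + 5 = 5 + W)
r = 1 (r = 2 - 1 = 1)
l(Q, o) = 1
M(C) = 14 (M(C) = -2 + (1 + (5 - 2))² = -2 + (1 + 3)² = -2 + 4² = -2 + 16 = 14)
u = 14
-u = -1*14 = -14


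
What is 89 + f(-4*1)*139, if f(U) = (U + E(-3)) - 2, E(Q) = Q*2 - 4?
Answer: -2135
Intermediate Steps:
E(Q) = -4 + 2*Q (E(Q) = 2*Q - 4 = -4 + 2*Q)
f(U) = -12 + U (f(U) = (U + (-4 + 2*(-3))) - 2 = (U + (-4 - 6)) - 2 = (U - 10) - 2 = (-10 + U) - 2 = -12 + U)
89 + f(-4*1)*139 = 89 + (-12 - 4*1)*139 = 89 + (-12 - 4)*139 = 89 - 16*139 = 89 - 2224 = -2135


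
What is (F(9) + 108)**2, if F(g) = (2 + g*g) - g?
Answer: 33124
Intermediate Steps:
F(g) = 2 + g**2 - g (F(g) = (2 + g**2) - g = 2 + g**2 - g)
(F(9) + 108)**2 = ((2 + 9**2 - 1*9) + 108)**2 = ((2 + 81 - 9) + 108)**2 = (74 + 108)**2 = 182**2 = 33124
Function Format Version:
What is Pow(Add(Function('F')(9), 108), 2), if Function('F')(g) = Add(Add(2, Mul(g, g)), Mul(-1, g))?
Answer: 33124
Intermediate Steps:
Function('F')(g) = Add(2, Pow(g, 2), Mul(-1, g)) (Function('F')(g) = Add(Add(2, Pow(g, 2)), Mul(-1, g)) = Add(2, Pow(g, 2), Mul(-1, g)))
Pow(Add(Function('F')(9), 108), 2) = Pow(Add(Add(2, Pow(9, 2), Mul(-1, 9)), 108), 2) = Pow(Add(Add(2, 81, -9), 108), 2) = Pow(Add(74, 108), 2) = Pow(182, 2) = 33124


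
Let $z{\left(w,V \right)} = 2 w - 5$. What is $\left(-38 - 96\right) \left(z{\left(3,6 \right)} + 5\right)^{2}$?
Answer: $-4824$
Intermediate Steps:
$z{\left(w,V \right)} = -5 + 2 w$
$\left(-38 - 96\right) \left(z{\left(3,6 \right)} + 5\right)^{2} = \left(-38 - 96\right) \left(\left(-5 + 2 \cdot 3\right) + 5\right)^{2} = - 134 \left(\left(-5 + 6\right) + 5\right)^{2} = - 134 \left(1 + 5\right)^{2} = - 134 \cdot 6^{2} = \left(-134\right) 36 = -4824$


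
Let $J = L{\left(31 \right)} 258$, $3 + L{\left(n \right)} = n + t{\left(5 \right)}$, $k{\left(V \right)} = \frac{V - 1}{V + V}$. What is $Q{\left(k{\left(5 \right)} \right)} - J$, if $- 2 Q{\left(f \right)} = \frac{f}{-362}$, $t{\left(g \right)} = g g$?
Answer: $- \frac{24749939}{1810} \approx -13674.0$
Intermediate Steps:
$t{\left(g \right)} = g^{2}$
$k{\left(V \right)} = \frac{-1 + V}{2 V}$
$L{\left(n \right)} = 22 + n$ ($L{\left(n \right)} = -3 + \left(n + 5^{2}\right) = -3 + \left(n + 25\right) = -3 + \left(25 + n\right) = 22 + n$)
$Q{\left(f \right)} = \frac{f}{724}$ ($Q{\left(f \right)} = - \frac{f \frac{1}{-362}}{2} = - \frac{f \left(- \frac{1}{362}\right)}{2} = - \frac{\left(- \frac{1}{362}\right) f}{2} = \frac{f}{724}$)
$J = 13674$ ($J = \left(22 + 31\right) 258 = 53 \cdot 258 = 13674$)
$Q{\left(k{\left(5 \right)} \right)} - J = \frac{\frac{1}{2} \cdot \frac{1}{5} \left(-1 + 5\right)}{724} - 13674 = \frac{\frac{1}{2} \cdot \frac{1}{5} \cdot 4}{724} - 13674 = \frac{1}{724} \cdot \frac{2}{5} - 13674 = \frac{1}{1810} - 13674 = - \frac{24749939}{1810}$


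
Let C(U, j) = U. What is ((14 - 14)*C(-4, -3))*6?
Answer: 0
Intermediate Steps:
((14 - 14)*C(-4, -3))*6 = ((14 - 14)*(-4))*6 = (0*(-4))*6 = 0*6 = 0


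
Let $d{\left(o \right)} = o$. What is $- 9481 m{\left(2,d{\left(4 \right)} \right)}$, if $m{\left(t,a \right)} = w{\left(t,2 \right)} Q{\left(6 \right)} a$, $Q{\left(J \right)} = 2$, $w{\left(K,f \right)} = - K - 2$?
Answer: $303392$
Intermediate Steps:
$w{\left(K,f \right)} = -2 - K$
$m{\left(t,a \right)} = a \left(-4 - 2 t\right)$ ($m{\left(t,a \right)} = \left(-2 - t\right) 2 a = \left(-4 - 2 t\right) a = a \left(-4 - 2 t\right)$)
$- 9481 m{\left(2,d{\left(4 \right)} \right)} = - 9481 \left(\left(-2\right) 4 \left(2 + 2\right)\right) = - 9481 \left(\left(-2\right) 4 \cdot 4\right) = \left(-9481\right) \left(-32\right) = 303392$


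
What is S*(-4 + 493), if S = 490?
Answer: 239610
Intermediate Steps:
S*(-4 + 493) = 490*(-4 + 493) = 490*489 = 239610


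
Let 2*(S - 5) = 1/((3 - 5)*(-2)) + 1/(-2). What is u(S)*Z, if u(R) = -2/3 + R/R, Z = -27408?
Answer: -9136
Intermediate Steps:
S = 39/8 (S = 5 + (1/((3 - 5)*(-2)) + 1/(-2))/2 = 5 + (-½/(-2) + 1*(-½))/2 = 5 + (-½*(-½) - ½)/2 = 5 + (¼ - ½)/2 = 5 + (½)*(-¼) = 5 - ⅛ = 39/8 ≈ 4.8750)
u(R) = ⅓ (u(R) = -2*⅓ + 1 = -⅔ + 1 = ⅓)
u(S)*Z = (⅓)*(-27408) = -9136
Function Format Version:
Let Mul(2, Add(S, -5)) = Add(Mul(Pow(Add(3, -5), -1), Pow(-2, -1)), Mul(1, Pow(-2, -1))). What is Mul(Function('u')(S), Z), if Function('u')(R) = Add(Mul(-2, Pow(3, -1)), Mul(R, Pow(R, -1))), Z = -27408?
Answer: -9136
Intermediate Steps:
S = Rational(39, 8) (S = Add(5, Mul(Rational(1, 2), Add(Mul(Pow(Add(3, -5), -1), Pow(-2, -1)), Mul(1, Pow(-2, -1))))) = Add(5, Mul(Rational(1, 2), Add(Mul(Pow(-2, -1), Rational(-1, 2)), Mul(1, Rational(-1, 2))))) = Add(5, Mul(Rational(1, 2), Add(Mul(Rational(-1, 2), Rational(-1, 2)), Rational(-1, 2)))) = Add(5, Mul(Rational(1, 2), Add(Rational(1, 4), Rational(-1, 2)))) = Add(5, Mul(Rational(1, 2), Rational(-1, 4))) = Add(5, Rational(-1, 8)) = Rational(39, 8) ≈ 4.8750)
Function('u')(R) = Rational(1, 3) (Function('u')(R) = Add(Mul(-2, Rational(1, 3)), 1) = Add(Rational(-2, 3), 1) = Rational(1, 3))
Mul(Function('u')(S), Z) = Mul(Rational(1, 3), -27408) = -9136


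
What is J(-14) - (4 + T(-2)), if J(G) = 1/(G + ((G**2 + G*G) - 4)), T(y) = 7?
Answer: -4113/374 ≈ -10.997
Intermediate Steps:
J(G) = 1/(-4 + G + 2*G**2) (J(G) = 1/(G + ((G**2 + G**2) - 4)) = 1/(G + (2*G**2 - 4)) = 1/(G + (-4 + 2*G**2)) = 1/(-4 + G + 2*G**2))
J(-14) - (4 + T(-2)) = 1/(-4 - 14 + 2*(-14)**2) - (4 + 7) = 1/(-4 - 14 + 2*196) - 1*11 = 1/(-4 - 14 + 392) - 11 = 1/374 - 11 = -4113/374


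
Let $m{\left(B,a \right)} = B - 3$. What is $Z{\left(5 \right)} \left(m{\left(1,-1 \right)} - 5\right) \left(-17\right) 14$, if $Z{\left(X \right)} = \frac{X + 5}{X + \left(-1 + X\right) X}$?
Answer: $\frac{3332}{5} \approx 666.4$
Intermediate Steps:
$m{\left(B,a \right)} = -3 + B$
$Z{\left(X \right)} = \frac{5 + X}{X + X \left(-1 + X\right)}$
$Z{\left(5 \right)} \left(m{\left(1,-1 \right)} - 5\right) \left(-17\right) 14 = \frac{5 + 5}{25} \left(\left(-3 + 1\right) - 5\right) \left(-17\right) 14 = \frac{1}{25} \cdot 10 \left(-2 - 5\right) \left(-17\right) 14 = \frac{2 \left(-2 - 5\right)}{5} \left(-17\right) 14 = \frac{2}{5} \left(-7\right) \left(-17\right) 14 = \left(- \frac{14}{5}\right) \left(-17\right) 14 = \frac{238}{5} \cdot 14 = \frac{3332}{5}$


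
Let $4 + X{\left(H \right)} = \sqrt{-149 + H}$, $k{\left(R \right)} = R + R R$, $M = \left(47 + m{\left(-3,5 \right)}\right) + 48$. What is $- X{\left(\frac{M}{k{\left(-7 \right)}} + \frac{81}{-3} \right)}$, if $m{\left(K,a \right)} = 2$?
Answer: $4 - \frac{i \sqrt{306390}}{42} \approx 4.0 - 13.179 i$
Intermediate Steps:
$M = 97$ ($M = \left(47 + 2\right) + 48 = 49 + 48 = 97$)
$k{\left(R \right)} = R + R^{2}$
$X{\left(H \right)} = -4 + \sqrt{-149 + H}$
$- X{\left(\frac{M}{k{\left(-7 \right)}} + \frac{81}{-3} \right)} = - (-4 + \sqrt{-149 + \left(\frac{97}{\left(-7\right) \left(1 - 7\right)} + \frac{81}{-3}\right)}) = - (-4 + \sqrt{-149 + \left(\frac{97}{\left(-7\right) \left(-6\right)} + 81 \left(- \frac{1}{3}\right)\right)}) = - (-4 + \sqrt{-149 - \left(27 - \frac{97}{42}\right)}) = - (-4 + \sqrt{-149 + \left(97 \cdot \frac{1}{42} - 27\right)}) = - (-4 + \sqrt{-149 + \left(\frac{97}{42} - 27\right)}) = - (-4 + \sqrt{-149 - \frac{1037}{42}}) = - (-4 + \sqrt{- \frac{7295}{42}}) = - (-4 + \frac{i \sqrt{306390}}{42}) = 4 - \frac{i \sqrt{306390}}{42}$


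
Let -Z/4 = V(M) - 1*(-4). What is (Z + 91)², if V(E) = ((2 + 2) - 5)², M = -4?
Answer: 5041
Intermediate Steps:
V(E) = 1 (V(E) = (4 - 5)² = (-1)² = 1)
Z = -20 (Z = -4*(1 - 1*(-4)) = -4*(1 + 4) = -4*5 = -20)
(Z + 91)² = (-20 + 91)² = 71² = 5041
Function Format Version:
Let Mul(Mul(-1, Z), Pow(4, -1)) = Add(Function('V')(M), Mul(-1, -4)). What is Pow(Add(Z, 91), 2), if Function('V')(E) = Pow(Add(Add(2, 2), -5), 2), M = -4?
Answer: 5041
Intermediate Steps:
Function('V')(E) = 1 (Function('V')(E) = Pow(Add(4, -5), 2) = Pow(-1, 2) = 1)
Z = -20 (Z = Mul(-4, Add(1, Mul(-1, -4))) = Mul(-4, Add(1, 4)) = Mul(-4, 5) = -20)
Pow(Add(Z, 91), 2) = Pow(Add(-20, 91), 2) = Pow(71, 2) = 5041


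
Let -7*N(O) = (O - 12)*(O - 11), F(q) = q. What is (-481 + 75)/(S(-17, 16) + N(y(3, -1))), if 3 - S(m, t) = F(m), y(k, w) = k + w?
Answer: -1421/25 ≈ -56.840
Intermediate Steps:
S(m, t) = 3 - m
N(O) = -(-12 + O)*(-11 + O)/7 (N(O) = -(O - 12)*(O - 11)/7 = -(-12 + O)*(-11 + O)/7)
(-481 + 75)/(S(-17, 16) + N(y(3, -1))) = (-481 + 75)/((3 - 1*(-17)) + (-132/7 - (3 - 1)²/7 + 23*(3 - 1)/7)) = -406/((3 + 17) + (-132/7 - ⅐*2² + (23/7)*2)) = -406/(20 + (-132/7 - ⅐*4 + 46/7)) = -406/(20 + (-132/7 - 4/7 + 46/7)) = -406/(20 - 90/7) = -406/50/7 = -406*7/50 = -1421/25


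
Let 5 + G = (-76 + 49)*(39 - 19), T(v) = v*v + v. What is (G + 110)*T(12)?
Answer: -67860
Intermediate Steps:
T(v) = v + v² (T(v) = v² + v = v + v²)
G = -545 (G = -5 + (-76 + 49)*(39 - 19) = -5 - 27*20 = -5 - 540 = -545)
(G + 110)*T(12) = (-545 + 110)*(12*(1 + 12)) = -5220*13 = -435*156 = -67860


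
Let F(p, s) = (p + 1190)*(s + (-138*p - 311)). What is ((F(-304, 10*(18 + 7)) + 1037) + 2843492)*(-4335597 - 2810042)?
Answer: -285539412886245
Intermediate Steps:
F(p, s) = (1190 + p)*(-311 + s - 138*p) (F(p, s) = (1190 + p)*(s + (-311 - 138*p)) = (1190 + p)*(-311 + s - 138*p))
((F(-304, 10*(18 + 7)) + 1037) + 2843492)*(-4335597 - 2810042) = (((-370090 - 164531*(-304) - 138*(-304)² + 1190*(10*(18 + 7)) - 3040*(18 + 7)) + 1037) + 2843492)*(-4335597 - 2810042) = (((-370090 + 50017424 - 138*92416 + 1190*(10*25) - 3040*25) + 1037) + 2843492)*(-7145639) = (((-370090 + 50017424 - 12753408 + 1190*250 - 304*250) + 1037) + 2843492)*(-7145639) = (((-370090 + 50017424 - 12753408 + 297500 - 76000) + 1037) + 2843492)*(-7145639) = ((37115426 + 1037) + 2843492)*(-7145639) = (37116463 + 2843492)*(-7145639) = 39959955*(-7145639) = -285539412886245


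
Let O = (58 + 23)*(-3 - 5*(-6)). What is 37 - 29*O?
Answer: -63386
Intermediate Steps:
O = 2187 (O = 81*(-3 + 30) = 81*27 = 2187)
37 - 29*O = 37 - 29*2187 = 37 - 63423 = -63386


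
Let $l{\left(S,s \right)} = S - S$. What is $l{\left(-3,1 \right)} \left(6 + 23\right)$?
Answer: $0$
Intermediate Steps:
$l{\left(S,s \right)} = 0$
$l{\left(-3,1 \right)} \left(6 + 23\right) = 0 \left(6 + 23\right) = 0 \cdot 29 = 0$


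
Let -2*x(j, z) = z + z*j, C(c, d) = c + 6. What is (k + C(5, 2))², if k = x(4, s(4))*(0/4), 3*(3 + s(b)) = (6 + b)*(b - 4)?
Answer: 121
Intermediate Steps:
s(b) = -3 + (-4 + b)*(6 + b)/3 (s(b) = -3 + ((6 + b)*(b - 4))/3 = -3 + ((6 + b)*(-4 + b))/3 = -3 + ((-4 + b)*(6 + b))/3 = -3 + (-4 + b)*(6 + b)/3)
C(c, d) = 6 + c
x(j, z) = -z/2 - j*z/2 (x(j, z) = -(z + z*j)/2 = -(z + j*z)/2 = -z/2 - j*z/2)
k = 0 (k = (-(-11 + (⅓)*4² + (⅔)*4)*(1 + 4)/2)*(0/4) = (-½*(-11 + (⅓)*16 + 8/3)*5)*(0*(¼)) = -½*(-11 + 16/3 + 8/3)*5*0 = -½*(-3)*5*0 = (15/2)*0 = 0)
(k + C(5, 2))² = (0 + (6 + 5))² = (0 + 11)² = 11² = 121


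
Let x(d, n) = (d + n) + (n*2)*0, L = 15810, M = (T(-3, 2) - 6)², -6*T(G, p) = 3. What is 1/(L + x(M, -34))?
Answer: 4/63273 ≈ 6.3218e-5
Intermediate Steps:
T(G, p) = -½ (T(G, p) = -⅙*3 = -½)
M = 169/4 (M = (-½ - 6)² = (-13/2)² = 169/4 ≈ 42.250)
x(d, n) = d + n (x(d, n) = (d + n) + (2*n)*0 = (d + n) + 0 = d + n)
1/(L + x(M, -34)) = 1/(15810 + (169/4 - 34)) = 1/(15810 + 33/4) = 1/(63273/4) = 4/63273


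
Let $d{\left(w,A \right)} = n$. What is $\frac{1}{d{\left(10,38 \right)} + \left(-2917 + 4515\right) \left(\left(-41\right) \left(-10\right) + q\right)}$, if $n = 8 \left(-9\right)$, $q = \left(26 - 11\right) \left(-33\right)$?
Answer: $- \frac{1}{135902} \approx -7.3582 \cdot 10^{-6}$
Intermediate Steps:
$q = -495$ ($q = 15 \left(-33\right) = -495$)
$n = -72$
$d{\left(w,A \right)} = -72$
$\frac{1}{d{\left(10,38 \right)} + \left(-2917 + 4515\right) \left(\left(-41\right) \left(-10\right) + q\right)} = \frac{1}{-72 + \left(-2917 + 4515\right) \left(\left(-41\right) \left(-10\right) - 495\right)} = \frac{1}{-72 + 1598 \left(410 - 495\right)} = \frac{1}{-72 + 1598 \left(-85\right)} = \frac{1}{-72 - 135830} = \frac{1}{-135902} = - \frac{1}{135902}$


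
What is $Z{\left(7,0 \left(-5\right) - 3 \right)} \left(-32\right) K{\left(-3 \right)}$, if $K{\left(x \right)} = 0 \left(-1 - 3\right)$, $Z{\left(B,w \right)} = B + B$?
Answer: $0$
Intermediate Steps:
$Z{\left(B,w \right)} = 2 B$
$K{\left(x \right)} = 0$ ($K{\left(x \right)} = 0 \left(-4\right) = 0$)
$Z{\left(7,0 \left(-5\right) - 3 \right)} \left(-32\right) K{\left(-3 \right)} = 2 \cdot 7 \left(-32\right) 0 = 14 \left(-32\right) 0 = \left(-448\right) 0 = 0$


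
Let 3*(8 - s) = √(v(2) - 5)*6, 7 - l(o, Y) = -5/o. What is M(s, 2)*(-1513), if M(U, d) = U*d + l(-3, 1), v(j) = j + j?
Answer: -96832/3 + 6052*I ≈ -32277.0 + 6052.0*I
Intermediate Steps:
v(j) = 2*j
l(o, Y) = 7 + 5/o (l(o, Y) = 7 - (-5)/o = 7 + 5/o)
s = 8 - 2*I (s = 8 - √(2*2 - 5)*6/3 = 8 - √(4 - 5)*6/3 = 8 - √(-1)*6/3 = 8 - I*6/3 = 8 - 2*I ≈ 8.0 - 2.0*I)
M(U, d) = 16/3 + U*d (M(U, d) = U*d + (7 + 5/(-3)) = U*d + (7 + 5*(-⅓)) = U*d + (7 - 5/3) = U*d + 16/3 = 16/3 + U*d)
M(s, 2)*(-1513) = (16/3 + (8 - 2*I)*2)*(-1513) = (16/3 + (16 - 4*I))*(-1513) = (64/3 - 4*I)*(-1513) = -96832/3 + 6052*I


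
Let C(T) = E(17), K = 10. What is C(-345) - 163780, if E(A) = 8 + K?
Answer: -163762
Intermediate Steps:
E(A) = 18 (E(A) = 8 + 10 = 18)
C(T) = 18
C(-345) - 163780 = 18 - 163780 = -163762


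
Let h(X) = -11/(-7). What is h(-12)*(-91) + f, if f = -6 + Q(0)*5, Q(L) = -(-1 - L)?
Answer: -144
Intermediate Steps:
Q(L) = 1 + L
h(X) = 11/7 (h(X) = -11*(-1/7) = 11/7)
f = -1 (f = -6 + (1 + 0)*5 = -6 + 1*5 = -6 + 5 = -1)
h(-12)*(-91) + f = (11/7)*(-91) - 1 = -143 - 1 = -144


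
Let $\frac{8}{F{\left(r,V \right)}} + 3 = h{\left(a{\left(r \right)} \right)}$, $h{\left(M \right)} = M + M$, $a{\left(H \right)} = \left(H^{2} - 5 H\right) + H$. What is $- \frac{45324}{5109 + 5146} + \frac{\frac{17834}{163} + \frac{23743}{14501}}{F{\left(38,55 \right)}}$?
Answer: $\frac{6946529238575669}{193914912520} \approx 35823.0$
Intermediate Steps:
$a{\left(H \right)} = H^{2} - 4 H$
$h{\left(M \right)} = 2 M$
$F{\left(r,V \right)} = \frac{8}{-3 + 2 r \left(-4 + r\right)}$
$- \frac{45324}{5109 + 5146} + \frac{\frac{17834}{163} + \frac{23743}{14501}}{F{\left(38,55 \right)}} = - \frac{45324}{5109 + 5146} + \frac{\frac{17834}{163} + \frac{23743}{14501}}{8 \frac{1}{-3 + 2 \cdot 38 \left(-4 + 38\right)}} = - \frac{45324}{10255} + \frac{17834 \cdot \frac{1}{163} + 23743 \cdot \frac{1}{14501}}{8 \frac{1}{-3 + 2 \cdot 38 \cdot 34}} = \left(-45324\right) \frac{1}{10255} + \frac{\frac{17834}{163} + \frac{23743}{14501}}{8 \frac{1}{-3 + 2584}} = - \frac{45324}{10255} + \frac{262480943}{2363663 \cdot \frac{8}{2581}} = - \frac{45324}{10255} + \frac{262480943}{2363663} \cdot \frac{2581}{8} = - \frac{45324}{10255} + \frac{677463313883}{18909304} = \frac{6946529238575669}{193914912520}$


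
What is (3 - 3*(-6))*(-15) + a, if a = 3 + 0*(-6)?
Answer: -312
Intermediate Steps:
a = 3 (a = 3 + 0 = 3)
(3 - 3*(-6))*(-15) + a = (3 - 3*(-6))*(-15) + 3 = (3 + 18)*(-15) + 3 = 21*(-15) + 3 = -315 + 3 = -312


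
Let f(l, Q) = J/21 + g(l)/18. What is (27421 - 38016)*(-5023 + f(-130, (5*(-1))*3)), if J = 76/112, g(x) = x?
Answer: 94012136725/1764 ≈ 5.3295e+7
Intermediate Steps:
J = 19/28 (J = 76*(1/112) = 19/28 ≈ 0.67857)
f(l, Q) = 19/588 + l/18 (f(l, Q) = (19/28)/21 + l/18 = (19/28)*(1/21) + l*(1/18) = 19/588 + l/18)
(27421 - 38016)*(-5023 + f(-130, (5*(-1))*3)) = (27421 - 38016)*(-5023 + (19/588 + (1/18)*(-130))) = -10595*(-5023 + (19/588 - 65/9)) = -10595*(-5023 - 12683/1764) = -10595*(-8873255/1764) = 94012136725/1764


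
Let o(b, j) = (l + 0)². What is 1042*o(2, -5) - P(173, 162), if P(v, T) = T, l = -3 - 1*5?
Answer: 66526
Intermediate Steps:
l = -8 (l = -3 - 5 = -8)
o(b, j) = 64 (o(b, j) = (-8 + 0)² = (-8)² = 64)
1042*o(2, -5) - P(173, 162) = 1042*64 - 1*162 = 66688 - 162 = 66526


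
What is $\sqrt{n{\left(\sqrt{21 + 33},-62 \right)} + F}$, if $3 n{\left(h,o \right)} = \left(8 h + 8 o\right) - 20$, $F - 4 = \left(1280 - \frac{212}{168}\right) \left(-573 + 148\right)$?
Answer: $\frac{\sqrt{-958966302 + 14112 \sqrt{6}}}{42} \approx 737.3 i$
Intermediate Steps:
$F = - \frac{22825307}{42}$ ($F = 4 + \left(1280 - \frac{212}{168}\right) \left(-573 + 148\right) = 4 + \left(1280 - \frac{53}{42}\right) \left(-425\right) = 4 + \frac{53707}{42} \left(-425\right) = 4 - \frac{22825475}{42} = - \frac{22825307}{42} \approx -5.4346 \cdot 10^{5}$)
$n{\left(h,o \right)} = - \frac{20}{3} + \frac{8 h}{3} + \frac{8 o}{3}$ ($n{\left(h,o \right)} = \frac{\left(8 h + 8 o\right) - 20}{3} = \frac{-20 + 8 h + 8 o}{3} = - \frac{20}{3} + \frac{8 h}{3} + \frac{8 o}{3}$)
$\sqrt{n{\left(\sqrt{21 + 33},-62 \right)} + F} = \sqrt{\left(- \frac{20}{3} + \frac{8 \sqrt{21 + 33}}{3} + \frac{8}{3} \left(-62\right)\right) - \frac{22825307}{42}} = \sqrt{\left(- \frac{20}{3} + \frac{8 \sqrt{54}}{3} - \frac{496}{3}\right) - \frac{22825307}{42}} = \sqrt{\left(- \frac{20}{3} + \frac{8 \cdot 3 \sqrt{6}}{3} - \frac{496}{3}\right) - \frac{22825307}{42}} = \sqrt{\left(- \frac{20}{3} + 8 \sqrt{6} - \frac{496}{3}\right) - \frac{22825307}{42}} = \sqrt{\left(-172 + 8 \sqrt{6}\right) - \frac{22825307}{42}} = \sqrt{- \frac{22832531}{42} + 8 \sqrt{6}}$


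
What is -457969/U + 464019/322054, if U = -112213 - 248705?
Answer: 78740889442/29058771393 ≈ 2.7097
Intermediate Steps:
U = -360918
-457969/U + 464019/322054 = -457969/(-360918) + 464019/322054 = -457969*(-1/360918) + 464019*(1/322054) = 457969/360918 + 464019/322054 = 78740889442/29058771393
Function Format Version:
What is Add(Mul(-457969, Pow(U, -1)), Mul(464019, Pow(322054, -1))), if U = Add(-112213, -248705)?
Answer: Rational(78740889442, 29058771393) ≈ 2.7097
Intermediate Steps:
U = -360918
Add(Mul(-457969, Pow(U, -1)), Mul(464019, Pow(322054, -1))) = Add(Mul(-457969, Pow(-360918, -1)), Mul(464019, Pow(322054, -1))) = Add(Mul(-457969, Rational(-1, 360918)), Mul(464019, Rational(1, 322054))) = Add(Rational(457969, 360918), Rational(464019, 322054)) = Rational(78740889442, 29058771393)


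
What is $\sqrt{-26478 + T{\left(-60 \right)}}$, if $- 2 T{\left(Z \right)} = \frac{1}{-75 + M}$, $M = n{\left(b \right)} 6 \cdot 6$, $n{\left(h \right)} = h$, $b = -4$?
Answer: $\frac{i \sqrt{5079644994}}{438} \approx 162.72 i$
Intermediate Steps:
$M = -144$ ($M = \left(-4\right) 6 \cdot 6 = \left(-24\right) 6 = -144$)
$T{\left(Z \right)} = \frac{1}{438}$ ($T{\left(Z \right)} = - \frac{1}{2 \left(-75 - 144\right)} = - \frac{1}{2 \left(-219\right)} = \left(- \frac{1}{2}\right) \left(- \frac{1}{219}\right) = \frac{1}{438}$)
$\sqrt{-26478 + T{\left(-60 \right)}} = \sqrt{-26478 + \frac{1}{438}} = \sqrt{- \frac{11597363}{438}} = \frac{i \sqrt{5079644994}}{438}$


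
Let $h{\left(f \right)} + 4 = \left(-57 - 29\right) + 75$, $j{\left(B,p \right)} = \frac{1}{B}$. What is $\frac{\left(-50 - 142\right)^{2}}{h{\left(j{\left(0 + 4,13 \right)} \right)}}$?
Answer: $- \frac{12288}{5} \approx -2457.6$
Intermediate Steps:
$h{\left(f \right)} = -15$ ($h{\left(f \right)} = -4 + \left(\left(-57 - 29\right) + 75\right) = -4 + \left(-86 + 75\right) = -4 - 11 = -15$)
$\frac{\left(-50 - 142\right)^{2}}{h{\left(j{\left(0 + 4,13 \right)} \right)}} = \frac{\left(-50 - 142\right)^{2}}{-15} = \left(-192\right)^{2} \left(- \frac{1}{15}\right) = 36864 \left(- \frac{1}{15}\right) = - \frac{12288}{5}$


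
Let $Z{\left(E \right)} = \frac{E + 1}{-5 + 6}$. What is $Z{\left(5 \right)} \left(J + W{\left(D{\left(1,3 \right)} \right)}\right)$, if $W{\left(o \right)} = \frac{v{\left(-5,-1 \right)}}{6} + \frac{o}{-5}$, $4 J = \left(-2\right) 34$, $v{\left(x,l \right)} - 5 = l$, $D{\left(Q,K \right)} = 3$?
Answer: $- \frac{508}{5} \approx -101.6$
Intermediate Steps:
$v{\left(x,l \right)} = 5 + l$
$J = -17$ ($J = \frac{\left(-2\right) 34}{4} = \frac{1}{4} \left(-68\right) = -17$)
$W{\left(o \right)} = \frac{2}{3} - \frac{o}{5}$ ($W{\left(o \right)} = \frac{5 - 1}{6} + \frac{o}{-5} = 4 \cdot \frac{1}{6} + o \left(- \frac{1}{5}\right) = \frac{2}{3} - \frac{o}{5}$)
$Z{\left(E \right)} = 1 + E$ ($Z{\left(E \right)} = \frac{1 + E}{1} = \left(1 + E\right) 1 = 1 + E$)
$Z{\left(5 \right)} \left(J + W{\left(D{\left(1,3 \right)} \right)}\right) = \left(1 + 5\right) \left(-17 + \left(\frac{2}{3} - \frac{3}{5}\right)\right) = 6 \left(-17 + \left(\frac{2}{3} - \frac{3}{5}\right)\right) = 6 \left(-17 + \frac{1}{15}\right) = 6 \left(- \frac{254}{15}\right) = - \frac{508}{5}$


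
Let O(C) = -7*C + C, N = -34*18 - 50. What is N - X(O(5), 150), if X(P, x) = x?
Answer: -812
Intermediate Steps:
N = -662 (N = -612 - 50 = -662)
O(C) = -6*C
N - X(O(5), 150) = -662 - 1*150 = -662 - 150 = -812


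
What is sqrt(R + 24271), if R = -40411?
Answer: 2*I*sqrt(4035) ≈ 127.04*I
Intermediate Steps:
sqrt(R + 24271) = sqrt(-40411 + 24271) = sqrt(-16140) = 2*I*sqrt(4035)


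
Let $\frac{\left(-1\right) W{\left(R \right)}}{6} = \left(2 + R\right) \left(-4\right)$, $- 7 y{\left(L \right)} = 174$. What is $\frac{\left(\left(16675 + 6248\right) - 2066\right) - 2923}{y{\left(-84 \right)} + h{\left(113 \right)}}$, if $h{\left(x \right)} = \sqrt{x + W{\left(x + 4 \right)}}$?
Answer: $\frac{21843612}{115205} + \frac{878766 \sqrt{2969}}{115205} \approx 605.24$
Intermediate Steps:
$y{\left(L \right)} = - \frac{174}{7}$ ($y{\left(L \right)} = \left(- \frac{1}{7}\right) 174 = - \frac{174}{7}$)
$W{\left(R \right)} = 48 + 24 R$ ($W{\left(R \right)} = - 6 \left(2 + R\right) \left(-4\right) = - 6 \left(-8 - 4 R\right) = 48 + 24 R$)
$h{\left(x \right)} = \sqrt{144 + 25 x}$ ($h{\left(x \right)} = \sqrt{x + \left(48 + 24 \left(x + 4\right)\right)} = \sqrt{x + \left(48 + 24 \left(4 + x\right)\right)} = \sqrt{x + \left(48 + \left(96 + 24 x\right)\right)} = \sqrt{x + \left(144 + 24 x\right)} = \sqrt{144 + 25 x}$)
$\frac{\left(\left(16675 + 6248\right) - 2066\right) - 2923}{y{\left(-84 \right)} + h{\left(113 \right)}} = \frac{\left(\left(16675 + 6248\right) - 2066\right) - 2923}{- \frac{174}{7} + \sqrt{144 + 25 \cdot 113}} = \frac{\left(22923 - 2066\right) - 2923}{- \frac{174}{7} + \sqrt{144 + 2825}} = \frac{20857 - 2923}{- \frac{174}{7} + \sqrt{2969}} = \frac{17934}{- \frac{174}{7} + \sqrt{2969}}$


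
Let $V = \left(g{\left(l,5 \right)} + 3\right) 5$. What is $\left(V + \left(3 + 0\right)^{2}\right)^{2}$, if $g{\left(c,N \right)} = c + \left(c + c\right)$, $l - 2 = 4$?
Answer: $12996$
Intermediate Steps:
$l = 6$ ($l = 2 + 4 = 6$)
$g{\left(c,N \right)} = 3 c$ ($g{\left(c,N \right)} = c + 2 c = 3 c$)
$V = 105$ ($V = \left(3 \cdot 6 + 3\right) 5 = \left(18 + 3\right) 5 = 21 \cdot 5 = 105$)
$\left(V + \left(3 + 0\right)^{2}\right)^{2} = \left(105 + \left(3 + 0\right)^{2}\right)^{2} = \left(105 + 3^{2}\right)^{2} = \left(105 + 9\right)^{2} = 114^{2} = 12996$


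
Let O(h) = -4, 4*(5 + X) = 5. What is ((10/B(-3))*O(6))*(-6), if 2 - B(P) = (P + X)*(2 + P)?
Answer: -960/19 ≈ -50.526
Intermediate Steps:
X = -15/4 (X = -5 + (¼)*5 = -5 + 5/4 = -15/4 ≈ -3.7500)
B(P) = 2 - (2 + P)*(-15/4 + P) (B(P) = 2 - (P - 15/4)*(2 + P) = 2 - (-15/4 + P)*(2 + P) = 2 - (2 + P)*(-15/4 + P))
((10/B(-3))*O(6))*(-6) = ((10/(19/2 - 1*(-3)² + (7/4)*(-3)))*(-4))*(-6) = ((10/(19/2 - 1*9 - 21/4))*(-4))*(-6) = ((10/(19/2 - 9 - 21/4))*(-4))*(-6) = ((10/(-19/4))*(-4))*(-6) = ((10*(-4/19))*(-4))*(-6) = -40/19*(-4)*(-6) = (160/19)*(-6) = -960/19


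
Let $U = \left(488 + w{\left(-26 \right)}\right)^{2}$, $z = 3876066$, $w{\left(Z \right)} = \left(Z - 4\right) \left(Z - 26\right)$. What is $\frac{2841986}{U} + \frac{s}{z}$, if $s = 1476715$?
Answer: $\frac{4302379234609}{4064349782016} \approx 1.0586$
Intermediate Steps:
$w{\left(Z \right)} = \left(-26 + Z\right) \left(-4 + Z\right)$ ($w{\left(Z \right)} = \left(-4 + Z\right) \left(-26 + Z\right) = \left(-26 + Z\right) \left(-4 + Z\right)$)
$U = 4194304$ ($U = \left(488 + \left(104 + \left(-26\right)^{2} - -780\right)\right)^{2} = \left(488 + \left(104 + 676 + 780\right)\right)^{2} = \left(488 + 1560\right)^{2} = 2048^{2} = 4194304$)
$\frac{2841986}{U} + \frac{s}{z} = \frac{2841986}{4194304} + \frac{1476715}{3876066} = 2841986 \cdot \frac{1}{4194304} + 1476715 \cdot \frac{1}{3876066} = \frac{1420993}{2097152} + \frac{1476715}{3876066} = \frac{4302379234609}{4064349782016}$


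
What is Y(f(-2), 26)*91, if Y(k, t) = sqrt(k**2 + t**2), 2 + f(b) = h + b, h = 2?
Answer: 182*sqrt(170) ≈ 2373.0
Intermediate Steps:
f(b) = b (f(b) = -2 + (2 + b) = b)
Y(f(-2), 26)*91 = sqrt((-2)**2 + 26**2)*91 = sqrt(4 + 676)*91 = sqrt(680)*91 = (2*sqrt(170))*91 = 182*sqrt(170)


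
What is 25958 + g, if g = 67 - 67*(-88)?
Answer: 31921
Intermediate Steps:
g = 5963 (g = 67 + 5896 = 5963)
25958 + g = 25958 + 5963 = 31921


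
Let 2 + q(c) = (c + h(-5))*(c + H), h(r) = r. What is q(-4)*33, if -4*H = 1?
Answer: 4785/4 ≈ 1196.3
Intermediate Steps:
H = -¼ (H = -¼*1 = -¼ ≈ -0.25000)
q(c) = -2 + (-5 + c)*(-¼ + c) (q(c) = -2 + (c - 5)*(c - ¼) = -2 + (-5 + c)*(-¼ + c))
q(-4)*33 = (-¾ + (-4)² - 21/4*(-4))*33 = (-¾ + 16 + 21)*33 = (145/4)*33 = 4785/4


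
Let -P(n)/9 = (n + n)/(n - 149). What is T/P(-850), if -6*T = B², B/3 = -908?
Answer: 34318314/425 ≈ 80749.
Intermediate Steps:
B = -2724 (B = 3*(-908) = -2724)
T = -1236696 (T = -⅙*(-2724)² = -⅙*7420176 = -1236696)
P(n) = -18*n/(-149 + n) (P(n) = -9*(n + n)/(n - 149) = -9*2*n/(-149 + n) = -18*n/(-149 + n))
T/P(-850) = -1236696/((-18*(-850)/(-149 - 850))) = -1236696/((-18*(-850)/(-999))) = -1236696/((-18*(-850)*(-1/999))) = -1236696/(-1700/111) = -1236696*(-111/1700) = 34318314/425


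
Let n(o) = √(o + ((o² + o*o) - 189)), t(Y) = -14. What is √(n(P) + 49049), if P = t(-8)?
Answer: √(49049 + 3*√21) ≈ 221.50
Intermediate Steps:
P = -14
n(o) = √(-189 + o + 2*o²) (n(o) = √(o + ((o² + o²) - 189)) = √(o + (2*o² - 189)) = √(o + (-189 + 2*o²)) = √(-189 + o + 2*o²))
√(n(P) + 49049) = √(√(-189 - 14 + 2*(-14)²) + 49049) = √(√(-189 - 14 + 2*196) + 49049) = √(√(-189 - 14 + 392) + 49049) = √(√189 + 49049) = √(3*√21 + 49049) = √(49049 + 3*√21)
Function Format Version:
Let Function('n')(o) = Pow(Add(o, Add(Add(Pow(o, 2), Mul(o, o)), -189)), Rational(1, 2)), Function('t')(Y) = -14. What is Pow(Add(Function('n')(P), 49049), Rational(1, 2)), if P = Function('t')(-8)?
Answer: Pow(Add(49049, Mul(3, Pow(21, Rational(1, 2)))), Rational(1, 2)) ≈ 221.50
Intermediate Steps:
P = -14
Function('n')(o) = Pow(Add(-189, o, Mul(2, Pow(o, 2))), Rational(1, 2)) (Function('n')(o) = Pow(Add(o, Add(Add(Pow(o, 2), Pow(o, 2)), -189)), Rational(1, 2)) = Pow(Add(o, Add(Mul(2, Pow(o, 2)), -189)), Rational(1, 2)) = Pow(Add(o, Add(-189, Mul(2, Pow(o, 2)))), Rational(1, 2)) = Pow(Add(-189, o, Mul(2, Pow(o, 2))), Rational(1, 2)))
Pow(Add(Function('n')(P), 49049), Rational(1, 2)) = Pow(Add(Pow(Add(-189, -14, Mul(2, Pow(-14, 2))), Rational(1, 2)), 49049), Rational(1, 2)) = Pow(Add(Pow(Add(-189, -14, Mul(2, 196)), Rational(1, 2)), 49049), Rational(1, 2)) = Pow(Add(Pow(Add(-189, -14, 392), Rational(1, 2)), 49049), Rational(1, 2)) = Pow(Add(Pow(189, Rational(1, 2)), 49049), Rational(1, 2)) = Pow(Add(Mul(3, Pow(21, Rational(1, 2))), 49049), Rational(1, 2)) = Pow(Add(49049, Mul(3, Pow(21, Rational(1, 2)))), Rational(1, 2))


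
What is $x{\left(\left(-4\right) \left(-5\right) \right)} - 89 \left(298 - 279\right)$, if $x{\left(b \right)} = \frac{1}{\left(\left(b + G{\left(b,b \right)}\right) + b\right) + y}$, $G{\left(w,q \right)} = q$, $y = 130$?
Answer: $- \frac{321289}{190} \approx -1691.0$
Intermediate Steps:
$x{\left(b \right)} = \frac{1}{130 + 3 b}$ ($x{\left(b \right)} = \frac{1}{\left(\left(b + b\right) + b\right) + 130} = \frac{1}{\left(2 b + b\right) + 130} = \frac{1}{3 b + 130} = \frac{1}{130 + 3 b}$)
$x{\left(\left(-4\right) \left(-5\right) \right)} - 89 \left(298 - 279\right) = \frac{1}{130 + 3 \left(\left(-4\right) \left(-5\right)\right)} - 89 \left(298 - 279\right) = \frac{1}{130 + 3 \cdot 20} - 89 \cdot 19 = \frac{1}{130 + 60} - 1691 = \frac{1}{190} - 1691 = - \frac{321289}{190}$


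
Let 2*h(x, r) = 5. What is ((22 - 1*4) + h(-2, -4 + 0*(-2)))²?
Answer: 1681/4 ≈ 420.25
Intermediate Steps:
h(x, r) = 5/2 (h(x, r) = (½)*5 = 5/2)
((22 - 1*4) + h(-2, -4 + 0*(-2)))² = ((22 - 1*4) + 5/2)² = ((22 - 4) + 5/2)² = (18 + 5/2)² = (41/2)² = 1681/4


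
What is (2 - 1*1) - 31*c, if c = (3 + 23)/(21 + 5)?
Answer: -30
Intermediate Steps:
c = 1 (c = 26/26 = 26*(1/26) = 1)
(2 - 1*1) - 31*c = (2 - 1*1) - 31*1 = (2 - 1) - 31 = 1 - 31 = -30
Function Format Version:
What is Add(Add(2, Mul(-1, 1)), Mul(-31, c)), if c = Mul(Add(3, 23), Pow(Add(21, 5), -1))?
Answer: -30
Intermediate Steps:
c = 1 (c = Mul(26, Pow(26, -1)) = Mul(26, Rational(1, 26)) = 1)
Add(Add(2, Mul(-1, 1)), Mul(-31, c)) = Add(Add(2, Mul(-1, 1)), Mul(-31, 1)) = Add(Add(2, -1), -31) = Add(1, -31) = -30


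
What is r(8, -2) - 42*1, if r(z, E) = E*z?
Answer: -58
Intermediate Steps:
r(8, -2) - 42*1 = -2*8 - 42*1 = -16 - 42 = -58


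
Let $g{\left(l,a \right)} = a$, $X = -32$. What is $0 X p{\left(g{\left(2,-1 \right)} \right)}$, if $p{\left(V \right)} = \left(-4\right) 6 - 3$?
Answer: $0$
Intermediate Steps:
$p{\left(V \right)} = -27$ ($p{\left(V \right)} = -24 - 3 = -27$)
$0 X p{\left(g{\left(2,-1 \right)} \right)} = 0 \left(-32\right) \left(-27\right) = 0 \left(-27\right) = 0$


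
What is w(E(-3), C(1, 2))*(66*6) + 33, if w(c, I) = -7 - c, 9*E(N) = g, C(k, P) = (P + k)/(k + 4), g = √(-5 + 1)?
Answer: -2739 - 88*I ≈ -2739.0 - 88.0*I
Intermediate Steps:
g = 2*I (g = √(-4) = 2*I ≈ 2.0*I)
C(k, P) = (P + k)/(4 + k)
E(N) = 2*I/9 (E(N) = (2*I)/9 = 2*I/9)
w(E(-3), C(1, 2))*(66*6) + 33 = (-7 - 2*I/9)*(66*6) + 33 = (-7 - 2*I/9)*396 + 33 = (-2772 - 88*I) + 33 = -2739 - 88*I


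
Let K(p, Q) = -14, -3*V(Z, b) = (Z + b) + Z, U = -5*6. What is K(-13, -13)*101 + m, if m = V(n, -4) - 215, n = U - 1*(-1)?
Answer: -4825/3 ≈ -1608.3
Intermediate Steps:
U = -30
n = -29 (n = -30 - 1*(-1) = -30 + 1 = -29)
V(Z, b) = -2*Z/3 - b/3 (V(Z, b) = -((Z + b) + Z)/3 = -(b + 2*Z)/3 = -2*Z/3 - b/3)
m = -583/3 (m = (-⅔*(-29) - ⅓*(-4)) - 215 = (58/3 + 4/3) - 215 = 62/3 - 215 = -583/3 ≈ -194.33)
K(-13, -13)*101 + m = -14*101 - 583/3 = -1414 - 583/3 = -4825/3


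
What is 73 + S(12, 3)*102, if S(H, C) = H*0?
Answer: 73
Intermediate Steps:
S(H, C) = 0
73 + S(12, 3)*102 = 73 + 0*102 = 73 + 0 = 73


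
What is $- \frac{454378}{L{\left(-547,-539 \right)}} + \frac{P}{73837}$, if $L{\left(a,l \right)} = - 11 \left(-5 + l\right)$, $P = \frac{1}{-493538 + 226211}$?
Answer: $- \frac{4484398179555103}{59057962107408} \approx -75.932$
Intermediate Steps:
$P = - \frac{1}{267327}$ ($P = \frac{1}{-267327} = - \frac{1}{267327} \approx -3.7407 \cdot 10^{-6}$)
$L{\left(a,l \right)} = 55 - 11 l$
$- \frac{454378}{L{\left(-547,-539 \right)}} + \frac{P}{73837} = - \frac{454378}{55 - -5929} - \frac{1}{267327 \cdot 73837} = - \frac{454378}{55 + 5929} - \frac{1}{19738623699} = - \frac{454378}{5984} - \frac{1}{19738623699} = \left(-454378\right) \frac{1}{5984} - \frac{1}{19738623699} = - \frac{227189}{2992} - \frac{1}{19738623699} = - \frac{4484398179555103}{59057962107408}$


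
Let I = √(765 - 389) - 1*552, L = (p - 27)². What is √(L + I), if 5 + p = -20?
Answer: √(2152 + 2*√94) ≈ 46.598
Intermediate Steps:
p = -25 (p = -5 - 20 = -25)
L = 2704 (L = (-25 - 27)² = (-52)² = 2704)
I = -552 + 2*√94 (I = √376 - 552 = 2*√94 - 552 = -552 + 2*√94 ≈ -532.61)
√(L + I) = √(2704 + (-552 + 2*√94)) = √(2152 + 2*√94)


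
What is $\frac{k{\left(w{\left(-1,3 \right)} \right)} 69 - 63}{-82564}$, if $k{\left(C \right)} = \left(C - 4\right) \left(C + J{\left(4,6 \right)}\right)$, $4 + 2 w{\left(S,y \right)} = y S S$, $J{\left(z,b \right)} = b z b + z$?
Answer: $\frac{183447}{330256} \approx 0.55547$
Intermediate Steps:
$J{\left(z,b \right)} = z + z b^{2}$ ($J{\left(z,b \right)} = z b^{2} + z = z + z b^{2}$)
$w{\left(S,y \right)} = -2 + \frac{y S^{2}}{2}$ ($w{\left(S,y \right)} = -2 + \frac{y S S}{2} = -2 + \frac{S y S}{2} = -2 + \frac{y S^{2}}{2}$)
$k{\left(C \right)} = \left(-4 + C\right) \left(148 + C\right)$ ($k{\left(C \right)} = \left(C - 4\right) \left(C + 4 \left(1 + 6^{2}\right)\right) = \left(-4 + C\right) \left(C + 4 \left(1 + 36\right)\right) = \left(-4 + C\right) \left(C + 4 \cdot 37\right) = \left(-4 + C\right) \left(C + 148\right) = \left(-4 + C\right) \left(148 + C\right)$)
$\frac{k{\left(w{\left(-1,3 \right)} \right)} 69 - 63}{-82564} = \frac{\left(-592 + \left(-2 + \frac{1}{2} \cdot 3 \left(-1\right)^{2}\right)^{2} + 144 \left(-2 + \frac{1}{2} \cdot 3 \left(-1\right)^{2}\right)\right) 69 - 63}{-82564} = \left(\left(-592 + \left(-2 + \frac{1}{2} \cdot 3 \cdot 1\right)^{2} + 144 \left(-2 + \frac{1}{2} \cdot 3 \cdot 1\right)\right) 69 - 63\right) \left(- \frac{1}{82564}\right) = \left(\left(-592 + \left(-2 + \frac{3}{2}\right)^{2} + 144 \left(-2 + \frac{3}{2}\right)\right) 69 - 63\right) \left(- \frac{1}{82564}\right) = \left(\left(-592 + \left(- \frac{1}{2}\right)^{2} + 144 \left(- \frac{1}{2}\right)\right) 69 - 63\right) \left(- \frac{1}{82564}\right) = \left(\left(-592 + \frac{1}{4} - 72\right) 69 - 63\right) \left(- \frac{1}{82564}\right) = \left(\left(- \frac{2655}{4}\right) 69 - 63\right) \left(- \frac{1}{82564}\right) = \left(- \frac{183195}{4} - 63\right) \left(- \frac{1}{82564}\right) = \left(- \frac{183447}{4}\right) \left(- \frac{1}{82564}\right) = \frac{183447}{330256}$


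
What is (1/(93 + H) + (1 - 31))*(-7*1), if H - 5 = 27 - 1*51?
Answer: 15533/74 ≈ 209.91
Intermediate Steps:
H = -19 (H = 5 + (27 - 1*51) = 5 + (27 - 51) = 5 - 24 = -19)
(1/(93 + H) + (1 - 31))*(-7*1) = (1/(93 - 19) + (1 - 31))*(-7*1) = (1/74 - 30)*(-7) = -2219/74*(-7) = 15533/74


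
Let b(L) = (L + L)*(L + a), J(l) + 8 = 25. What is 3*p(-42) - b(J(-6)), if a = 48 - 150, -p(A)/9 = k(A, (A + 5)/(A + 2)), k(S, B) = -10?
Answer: 3160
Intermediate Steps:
J(l) = 17 (J(l) = -8 + 25 = 17)
p(A) = 90 (p(A) = -9*(-10) = 90)
a = -102
b(L) = 2*L*(-102 + L) (b(L) = (L + L)*(L - 102) = (2*L)*(-102 + L) = 2*L*(-102 + L))
3*p(-42) - b(J(-6)) = 3*90 - 2*17*(-102 + 17) = 270 - 2*17*(-85) = 270 - 1*(-2890) = 270 + 2890 = 3160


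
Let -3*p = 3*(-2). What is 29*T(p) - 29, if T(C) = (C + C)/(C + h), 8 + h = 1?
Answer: -261/5 ≈ -52.200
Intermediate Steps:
h = -7 (h = -8 + 1 = -7)
p = 2 (p = -(-2) = -⅓*(-6) = 2)
T(C) = 2*C/(-7 + C) (T(C) = (C + C)/(C - 7) = (2*C)/(-7 + C) = 2*C/(-7 + C))
29*T(p) - 29 = 29*(2*2/(-7 + 2)) - 29 = 29*(2*2/(-5)) - 29 = 29*(2*2*(-⅕)) - 29 = 29*(-⅘) - 29 = -116/5 - 29 = -261/5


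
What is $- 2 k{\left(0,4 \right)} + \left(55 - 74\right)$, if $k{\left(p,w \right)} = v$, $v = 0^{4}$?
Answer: $-19$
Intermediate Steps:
$v = 0$
$k{\left(p,w \right)} = 0$
$- 2 k{\left(0,4 \right)} + \left(55 - 74\right) = \left(-2\right) 0 + \left(55 - 74\right) = 0 + \left(55 - 74\right) = 0 - 19 = -19$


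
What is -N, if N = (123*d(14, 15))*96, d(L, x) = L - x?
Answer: 11808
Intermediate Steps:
N = -11808 (N = (123*(14 - 1*15))*96 = (123*(14 - 15))*96 = (123*(-1))*96 = -123*96 = -11808)
-N = -1*(-11808) = 11808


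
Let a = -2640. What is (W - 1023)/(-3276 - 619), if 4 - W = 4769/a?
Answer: 2685391/10282800 ≈ 0.26115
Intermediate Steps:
W = 15329/2640 (W = 4 - 4769/(-2640) = 4 - 4769*(-1)/2640 = 4 - 1*(-4769/2640) = 4 + 4769/2640 = 15329/2640 ≈ 5.8064)
(W - 1023)/(-3276 - 619) = (15329/2640 - 1023)/(-3276 - 619) = -2685391/2640/(-3895) = -2685391/2640*(-1/3895) = 2685391/10282800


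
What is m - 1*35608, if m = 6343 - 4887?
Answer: -34152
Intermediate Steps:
m = 1456
m - 1*35608 = 1456 - 1*35608 = 1456 - 35608 = -34152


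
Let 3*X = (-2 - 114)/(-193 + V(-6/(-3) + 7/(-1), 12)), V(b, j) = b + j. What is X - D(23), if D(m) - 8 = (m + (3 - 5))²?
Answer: -125213/279 ≈ -448.79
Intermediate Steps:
X = 58/279 (X = ((-2 - 114)/(-193 + ((-6/(-3) + 7/(-1)) + 12)))/3 = (-116/(-193 + ((-6*(-⅓) + 7*(-1)) + 12)))/3 = (-116/(-193 + ((2 - 7) + 12)))/3 = (-116/(-193 + (-5 + 12)))/3 = (-116/(-193 + 7))/3 = (-116/(-186))/3 = (-116*(-1/186))/3 = (⅓)*(58/93) = 58/279 ≈ 0.20789)
D(m) = 8 + (-2 + m)² (D(m) = 8 + (m + (3 - 5))² = 8 + (m - 2)² = 8 + (-2 + m)²)
X - D(23) = 58/279 - (8 + (-2 + 23)²) = 58/279 - (8 + 21²) = 58/279 - (8 + 441) = 58/279 - 1*449 = 58/279 - 449 = -125213/279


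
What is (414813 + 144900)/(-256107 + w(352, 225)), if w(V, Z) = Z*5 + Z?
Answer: -186571/84919 ≈ -2.1970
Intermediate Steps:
w(V, Z) = 6*Z (w(V, Z) = 5*Z + Z = 6*Z)
(414813 + 144900)/(-256107 + w(352, 225)) = (414813 + 144900)/(-256107 + 6*225) = 559713/(-256107 + 1350) = 559713/(-254757) = 559713*(-1/254757) = -186571/84919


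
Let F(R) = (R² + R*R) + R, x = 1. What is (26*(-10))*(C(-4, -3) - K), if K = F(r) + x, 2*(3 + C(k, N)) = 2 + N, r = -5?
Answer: 12870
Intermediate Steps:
C(k, N) = -2 + N/2 (C(k, N) = -3 + (2 + N)/2 = -3 + (1 + N/2) = -2 + N/2)
F(R) = R + 2*R² (F(R) = (R² + R²) + R = 2*R² + R = R + 2*R²)
K = 46 (K = -5*(1 + 2*(-5)) + 1 = -5*(1 - 10) + 1 = -5*(-9) + 1 = 45 + 1 = 46)
(26*(-10))*(C(-4, -3) - K) = (26*(-10))*((-2 + (½)*(-3)) - 1*46) = -260*((-2 - 3/2) - 46) = -260*(-7/2 - 46) = -260*(-99/2) = 12870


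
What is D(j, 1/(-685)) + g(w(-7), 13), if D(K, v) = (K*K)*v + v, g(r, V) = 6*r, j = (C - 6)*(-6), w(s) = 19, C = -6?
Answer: 14581/137 ≈ 106.43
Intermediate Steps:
j = 72 (j = (-6 - 6)*(-6) = -12*(-6) = 72)
D(K, v) = v + v*K² (D(K, v) = K²*v + v = v*K² + v = v + v*K²)
D(j, 1/(-685)) + g(w(-7), 13) = (1 + 72²)/(-685) + 6*19 = -(1 + 5184)/685 + 114 = -1/685*5185 + 114 = -1037/137 + 114 = 14581/137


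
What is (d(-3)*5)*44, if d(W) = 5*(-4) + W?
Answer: -5060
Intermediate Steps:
d(W) = -20 + W
(d(-3)*5)*44 = ((-20 - 3)*5)*44 = -23*5*44 = -115*44 = -5060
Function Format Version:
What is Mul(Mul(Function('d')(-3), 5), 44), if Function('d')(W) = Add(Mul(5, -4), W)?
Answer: -5060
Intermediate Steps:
Function('d')(W) = Add(-20, W)
Mul(Mul(Function('d')(-3), 5), 44) = Mul(Mul(Add(-20, -3), 5), 44) = Mul(Mul(-23, 5), 44) = Mul(-115, 44) = -5060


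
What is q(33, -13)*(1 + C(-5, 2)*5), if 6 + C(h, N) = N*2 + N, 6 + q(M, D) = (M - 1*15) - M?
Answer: -21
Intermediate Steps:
q(M, D) = -21 (q(M, D) = -6 + ((M - 1*15) - M) = -6 + ((M - 15) - M) = -6 + ((-15 + M) - M) = -6 - 15 = -21)
C(h, N) = -6 + 3*N (C(h, N) = -6 + (N*2 + N) = -6 + (2*N + N) = -6 + 3*N)
q(33, -13)*(1 + C(-5, 2)*5) = -21*(1 + (-6 + 3*2)*5) = -21*(1 + (-6 + 6)*5) = -21*(1 + 0*5) = -21*(1 + 0) = -21*1 = -21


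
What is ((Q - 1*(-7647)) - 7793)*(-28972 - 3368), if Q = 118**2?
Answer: -445580520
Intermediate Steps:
Q = 13924
((Q - 1*(-7647)) - 7793)*(-28972 - 3368) = ((13924 - 1*(-7647)) - 7793)*(-28972 - 3368) = ((13924 + 7647) - 7793)*(-32340) = (21571 - 7793)*(-32340) = 13778*(-32340) = -445580520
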